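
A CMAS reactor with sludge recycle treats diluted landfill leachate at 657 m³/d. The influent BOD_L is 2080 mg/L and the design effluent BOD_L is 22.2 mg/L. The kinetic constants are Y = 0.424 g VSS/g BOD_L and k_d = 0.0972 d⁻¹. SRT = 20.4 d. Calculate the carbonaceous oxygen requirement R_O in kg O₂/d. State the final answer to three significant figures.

Correct the yield for decay: Y_obs = Y/(1 + k_d θ_c) = 0.424 / (1 + 0.0972 × 20.4) = 0.424 / 2.983 = 0.1421.
Q·(S₀ − S) = 657 × (2080 − 22.2) × 10⁻³ = 1352 kg/d removed.
Biomass synthesised: P_X = Y_obs × 1352 = 192.2 kg VSS/d.
Carbonaceous O₂ demand = substrate oxidised − cell-mass equivalent = 1352 − 1.42 × 192.2 = 1079 kg O₂/d.

R_O ≈ 1080 kg O₂/d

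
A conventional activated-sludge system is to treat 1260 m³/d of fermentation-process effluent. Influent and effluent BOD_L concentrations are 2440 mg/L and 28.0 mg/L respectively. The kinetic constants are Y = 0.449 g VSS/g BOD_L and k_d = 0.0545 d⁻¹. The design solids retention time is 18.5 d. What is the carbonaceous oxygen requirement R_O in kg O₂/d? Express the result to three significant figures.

R_O ≈ 2070 kg O₂/d

Correct the yield for decay: Y_obs = Y/(1 + k_d θ_c) = 0.449 / (1 + 0.0545 × 18.5) = 0.449 / 2.008 = 0.2236.
Mass of BOD_L removed per day: Q(S₀ − S) = 1260 × 2412 g/m³ = 3039 kg/d.
Biomass synthesised: P_X = Y_obs × 3039 = 679.5 kg VSS/d.
Carbonaceous O₂ demand = substrate oxidised − cell-mass equivalent = 3039 − 1.42 × 679.5 = 2074 kg O₂/d.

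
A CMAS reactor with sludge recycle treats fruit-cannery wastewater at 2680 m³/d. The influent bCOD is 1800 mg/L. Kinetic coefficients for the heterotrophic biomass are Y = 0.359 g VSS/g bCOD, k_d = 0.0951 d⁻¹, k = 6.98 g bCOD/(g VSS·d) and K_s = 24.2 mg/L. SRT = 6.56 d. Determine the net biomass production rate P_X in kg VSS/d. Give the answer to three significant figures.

P_X ≈ 1060 kg VSS/d

From the Monod/SRT balance for a CMAS, S = K_s·(1+k_d θ_c)/[θ_c·(Y k − k_d) − 1] = 24.2 × (1 + 0.0951 × 6.56) / [6.56 × (0.359 × 6.98 − 0.0951) − 1] = 39.30 / 14.81 = 2.653 mg/L.
Correct the yield for decay: Y_obs = Y/(1 + k_d θ_c) = 0.359 / (1 + 0.0951 × 6.56) = 0.359 / 1.624 = 0.2211.
Substrate removed = Q·(S₀ − S) = 2680 m³/d × (1800 − 2.65) g/m³ = 4.82×10^6 g/d = 4817 kg/d.
Biomass produced: P_X = Y_obs·Q·ΔS = 0.2211 × 4817 ≈ 1065 kg VSS/d.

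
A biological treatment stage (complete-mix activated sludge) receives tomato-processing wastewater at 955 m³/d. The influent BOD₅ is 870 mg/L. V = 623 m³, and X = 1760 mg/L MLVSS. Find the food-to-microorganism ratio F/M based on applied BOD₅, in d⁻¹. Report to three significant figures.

F/M = Q·S₀ / (V·X) = 955 × 870 / (623.0 × 1760) = 0.7577 g BOD₅·(g VSS·d)⁻¹.

F/M ≈ 0.758 d⁻¹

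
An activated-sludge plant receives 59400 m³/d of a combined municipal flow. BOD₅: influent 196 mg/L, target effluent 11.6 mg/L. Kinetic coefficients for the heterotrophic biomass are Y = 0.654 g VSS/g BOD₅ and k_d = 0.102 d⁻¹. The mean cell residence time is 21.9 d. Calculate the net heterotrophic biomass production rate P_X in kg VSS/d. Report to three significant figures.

Y_obs = Y / (1 + k_d θ_c) = 0.654 / (1 + 0.102 × 21.9) = 0.654 / 3.234 = 0.2022.
ΔS = 196 − 11.6 = 184.4 mg/L, so the substrate removal rate is 59400 × 184.4/1000 = 10953 kg BOD₅/d.
Net biomass production P_X = Y_obs × Q·(S₀ − S) = 0.2022 × 10953 = 2215 kg VSS/d.

P_X ≈ 2220 kg VSS/d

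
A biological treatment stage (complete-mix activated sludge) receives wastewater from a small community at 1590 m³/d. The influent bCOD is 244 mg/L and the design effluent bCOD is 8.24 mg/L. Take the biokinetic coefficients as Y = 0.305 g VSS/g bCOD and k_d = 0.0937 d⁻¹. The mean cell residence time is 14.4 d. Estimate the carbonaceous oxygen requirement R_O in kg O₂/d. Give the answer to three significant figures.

R_O ≈ 306 kg O₂/d

Correct the yield for decay: Y_obs = Y/(1 + k_d θ_c) = 0.305 / (1 + 0.0937 × 14.4) = 0.305 / 2.349 = 0.1298.
Mass of bCOD removed per day: Q(S₀ − S) = 1590 × 235.8 g/m³ = 374.9 kg/d.
Biomass synthesised: P_X = Y_obs × 374.9 = 48.67 kg VSS/d.
R_O = Q·ΔS − 1.42 P_X = 374.9 − 69.11 = 305.8 kg O₂/d.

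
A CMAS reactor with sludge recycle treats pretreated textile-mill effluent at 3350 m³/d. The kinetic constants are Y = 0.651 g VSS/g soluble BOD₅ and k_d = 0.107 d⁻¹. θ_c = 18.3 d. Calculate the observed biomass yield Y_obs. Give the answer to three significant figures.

Observed yield with endogenous decay: Y_obs = Y / (1 + k_d·θ_c) = 0.651 / (1 + 0.107 × 18.3) = 0.651 / 2.958 = 0.2201 g VSS/g soluble BOD₅.

Y_obs ≈ 0.220 g VSS/g soluble BOD₅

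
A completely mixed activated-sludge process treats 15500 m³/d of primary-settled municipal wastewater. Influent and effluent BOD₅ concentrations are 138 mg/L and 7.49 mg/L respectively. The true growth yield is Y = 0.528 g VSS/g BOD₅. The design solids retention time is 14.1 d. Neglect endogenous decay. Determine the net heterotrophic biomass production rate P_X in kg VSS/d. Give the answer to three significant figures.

P_X ≈ 1070 kg VSS/d

Since k_d ≈ 0, Y_obs = Y = 0.528 g VSS/g BOD₅.
Mass of BOD₅ removed per day: Q(S₀ − S) = 15500 × 130.5 g/m³ = 2023 kg/d.
Biomass produced: P_X = Y_obs·Q·ΔS = 0.5280 × 2023 ≈ 1068 kg VSS/d.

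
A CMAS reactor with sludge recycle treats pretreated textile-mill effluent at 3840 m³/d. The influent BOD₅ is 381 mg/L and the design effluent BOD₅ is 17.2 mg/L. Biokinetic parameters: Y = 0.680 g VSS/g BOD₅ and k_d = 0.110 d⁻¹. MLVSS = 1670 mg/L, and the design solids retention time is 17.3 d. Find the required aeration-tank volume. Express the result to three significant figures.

From the SRT design equation V = Y Q (S₀−S) θ_c / [X (1 + k_d θ_c)] = 0.680 × 3840 × (381 − 17.2) × 17.3 / [1670 × (1 + 0.110 × 17.3)] = 1.64×10^7 / 4848 = 3390 m³.

V ≈ 3390 m³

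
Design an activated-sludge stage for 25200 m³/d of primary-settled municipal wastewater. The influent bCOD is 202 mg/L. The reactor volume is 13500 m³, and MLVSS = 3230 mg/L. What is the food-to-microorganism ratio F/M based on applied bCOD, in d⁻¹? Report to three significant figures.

F/M ≈ 0.117 d⁻¹

Food-to-microorganism ratio F/M = Q S₀ / (V X) = 25200 × 202 / (13500 × 3230) = 0.1167 d⁻¹.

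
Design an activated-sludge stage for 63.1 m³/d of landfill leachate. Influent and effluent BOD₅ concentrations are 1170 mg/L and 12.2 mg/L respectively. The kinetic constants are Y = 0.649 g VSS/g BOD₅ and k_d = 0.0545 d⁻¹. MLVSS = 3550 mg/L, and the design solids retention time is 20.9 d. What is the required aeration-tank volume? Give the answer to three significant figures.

V ≈ 130 m³

From the SRT design equation V = Y Q (S₀−S) θ_c / [X (1 + k_d θ_c)] = 0.649 × 63.1 × (1170 − 12.2) × 20.9 / [3550 × (1 + 0.0545 × 20.9)] = 9.91×10^5 / 7594 = 130.5 m³.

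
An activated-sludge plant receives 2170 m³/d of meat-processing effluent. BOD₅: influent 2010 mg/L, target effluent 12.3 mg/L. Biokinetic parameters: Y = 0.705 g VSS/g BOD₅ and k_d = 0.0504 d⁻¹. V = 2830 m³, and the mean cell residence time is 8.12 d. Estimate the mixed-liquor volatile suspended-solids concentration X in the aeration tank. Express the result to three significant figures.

Solving the biomass balance for X: X = Y Q (S₀−S) θ_c / [V (1+k_d θ_c)] = 0.705 × 2170 × (2010 − 12.3) × 8.12 / [2830 × (1 + 0.0504 × 8.12)] = 6222 mg/L.

X ≈ 6220 mg/L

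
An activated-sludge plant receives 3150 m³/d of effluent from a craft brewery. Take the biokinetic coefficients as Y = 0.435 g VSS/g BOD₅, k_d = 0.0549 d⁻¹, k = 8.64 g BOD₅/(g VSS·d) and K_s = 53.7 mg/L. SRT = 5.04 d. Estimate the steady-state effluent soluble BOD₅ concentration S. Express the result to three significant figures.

S ≈ 3.88 mg/L

From the Monod/SRT balance for a CMAS, S = K_s·(1+k_d θ_c)/[θ_c·(Y k − k_d) − 1] = 53.7 × (1 + 0.0549 × 5.04) / [5.04 × (0.435 × 8.64 − 0.0549) − 1] = 68.56 / 17.67 = 3.881 mg/L.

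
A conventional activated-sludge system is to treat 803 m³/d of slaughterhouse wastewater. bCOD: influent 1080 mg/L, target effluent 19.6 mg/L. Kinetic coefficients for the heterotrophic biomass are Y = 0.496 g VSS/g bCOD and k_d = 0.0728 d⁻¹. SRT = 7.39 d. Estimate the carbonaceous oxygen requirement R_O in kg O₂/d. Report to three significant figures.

R_O ≈ 462 kg O₂/d

The observed yield is Y_obs = Y/(1 + k_d·θ_c) = 0.496 / (1 + 0.0728 × 7.39) = 0.496 / 1.538 = 0.3225 g VSS per g bCOD removed.
Mass of bCOD removed per day: Q(S₀ − S) = 803 × 1060 g/m³ = 851.5 kg/d.
P_X = Y_obs·Q·(S₀ − S) = 0.3225 × 851.5 = 274.6 kg VSS/d.
R_O = Q·(S₀ − S) − 1.42·P_X = 851.5 − 1.42 × 274.6 = 461.6 kg O₂/d.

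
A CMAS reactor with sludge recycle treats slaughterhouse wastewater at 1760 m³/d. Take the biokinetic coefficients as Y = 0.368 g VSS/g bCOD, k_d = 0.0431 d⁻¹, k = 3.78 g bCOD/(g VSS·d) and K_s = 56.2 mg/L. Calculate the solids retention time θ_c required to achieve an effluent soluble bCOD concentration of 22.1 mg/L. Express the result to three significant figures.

θ_c ≈ 2.86 d

At the target effluent, Y k S/(K_s+S) = 0.368×3.78×22.1/78.30 = 0.3926 d⁻¹.
Then 1/θ_c = μ − k_d = 0.3926 − 0.0431 = 0.3495 d⁻¹, giving θ_c = 2.861 d.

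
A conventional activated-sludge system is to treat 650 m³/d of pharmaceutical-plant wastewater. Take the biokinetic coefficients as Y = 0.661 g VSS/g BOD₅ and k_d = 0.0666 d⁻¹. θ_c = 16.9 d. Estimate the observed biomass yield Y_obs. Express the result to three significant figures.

Y_obs ≈ 0.311 g VSS/g BOD₅

Y_obs = Y / (1 + k_d θ_c) = 0.661 / (1 + 0.0666 × 16.9) = 0.661 / 2.126 = 0.3110.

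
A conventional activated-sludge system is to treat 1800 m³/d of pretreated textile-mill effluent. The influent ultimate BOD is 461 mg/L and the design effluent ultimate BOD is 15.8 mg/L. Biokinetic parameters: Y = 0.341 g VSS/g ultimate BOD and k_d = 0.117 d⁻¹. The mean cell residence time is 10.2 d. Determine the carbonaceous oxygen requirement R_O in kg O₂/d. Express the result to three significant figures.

Correct the yield for decay: Y_obs = Y/(1 + k_d θ_c) = 0.341 / (1 + 0.117 × 10.2) = 0.341 / 2.193 = 0.1555.
Substrate removed = Q·(S₀ − S) = 1800 m³/d × (461 − 15.8) g/m³ = 8.01×10^5 g/d = 801.4 kg/d.
P_X = Y_obs·Q·(S₀ − S) = 0.1555 × 801.4 = 124.6 kg VSS/d.
R_O = Q·(S₀ − S) − 1.42·P_X = 801.4 − 1.42 × 124.6 = 624.4 kg O₂/d.

R_O ≈ 624 kg O₂/d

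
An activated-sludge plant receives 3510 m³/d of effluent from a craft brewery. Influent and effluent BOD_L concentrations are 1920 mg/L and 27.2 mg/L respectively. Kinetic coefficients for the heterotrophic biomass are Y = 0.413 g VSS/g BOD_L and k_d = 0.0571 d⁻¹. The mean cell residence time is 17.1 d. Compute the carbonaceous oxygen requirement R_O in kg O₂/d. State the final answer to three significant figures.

Correct the yield for decay: Y_obs = Y/(1 + k_d θ_c) = 0.413 / (1 + 0.0571 × 17.1) = 0.413 / 1.976 = 0.2090.
Substrate removed = Q·(S₀ − S) = 3510 m³/d × (1920 − 27.2) g/m³ = 6.64×10^6 g/d = 6644 kg/d.
Biomass synthesised: P_X = Y_obs × 6644 = 1388 kg VSS/d.
Carbonaceous O₂ demand = substrate oxidised − cell-mass equivalent = 6644 − 1.42 × 1388 = 4672 kg O₂/d.

R_O ≈ 4670 kg O₂/d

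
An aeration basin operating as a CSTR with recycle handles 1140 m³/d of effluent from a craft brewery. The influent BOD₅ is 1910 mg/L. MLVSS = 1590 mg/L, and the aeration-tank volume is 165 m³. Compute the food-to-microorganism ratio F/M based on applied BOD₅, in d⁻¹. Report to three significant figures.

F/M = applied load / biomass = Q·S₀/(V·X) = 1140 × 1910 / (165.0 × 1590) = 8.300 d⁻¹.

F/M ≈ 8.30 d⁻¹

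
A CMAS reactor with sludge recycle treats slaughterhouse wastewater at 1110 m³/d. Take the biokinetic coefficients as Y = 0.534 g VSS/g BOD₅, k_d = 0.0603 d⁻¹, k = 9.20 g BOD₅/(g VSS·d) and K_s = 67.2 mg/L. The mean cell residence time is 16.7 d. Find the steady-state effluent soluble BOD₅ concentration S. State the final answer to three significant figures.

For a completely mixed reactor with recycle the Lawrence–McCarty relation gives S = K_s·(1 + k_d·θ_c) / [θ_c·(Y·k − k_d) − 1] = 67.2 × (1 + 0.0603 × 16.7) / [16.7 × (0.534 × 9.20 − 0.0603) − 1] = 134.9 / 80.04 = 1.685 mg/L.

S ≈ 1.69 mg/L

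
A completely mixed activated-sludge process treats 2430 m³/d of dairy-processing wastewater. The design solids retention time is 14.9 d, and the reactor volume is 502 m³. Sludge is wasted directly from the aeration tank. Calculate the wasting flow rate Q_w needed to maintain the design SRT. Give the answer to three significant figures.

For wasting at MLVSS concentration, Q_w = V/θ_c = 502.0/14.9 = 33.69 m³/d.

Q_w ≈ 33.7 m³/d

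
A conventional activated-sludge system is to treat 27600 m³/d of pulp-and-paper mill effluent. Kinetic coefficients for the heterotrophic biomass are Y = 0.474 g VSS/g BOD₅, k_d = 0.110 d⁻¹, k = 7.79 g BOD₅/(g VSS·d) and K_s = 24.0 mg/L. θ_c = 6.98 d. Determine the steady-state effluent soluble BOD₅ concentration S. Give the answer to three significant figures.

For a completely mixed reactor with recycle the Lawrence–McCarty relation gives S = K_s·(1 + k_d·θ_c) / [θ_c·(Y·k − k_d) − 1] = 24.0 × (1 + 0.110 × 6.98) / [6.98 × (0.474 × 7.79 − 0.110) − 1] = 42.43 / 24.01 = 1.767 mg/L.

S ≈ 1.77 mg/L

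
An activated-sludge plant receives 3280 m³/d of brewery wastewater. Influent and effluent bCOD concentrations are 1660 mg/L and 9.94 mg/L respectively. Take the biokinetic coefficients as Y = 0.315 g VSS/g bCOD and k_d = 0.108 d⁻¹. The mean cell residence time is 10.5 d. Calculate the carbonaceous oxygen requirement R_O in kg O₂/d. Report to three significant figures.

The observed yield is Y_obs = Y/(1 + k_d·θ_c) = 0.315 / (1 + 0.108 × 10.5) = 0.315 / 2.134 = 0.1476 g VSS per g bCOD removed.
ΔS = 1660 − 9.94 = 1650 mg/L, so the substrate removal rate is 3280 × 1650/1000 = 5412 kg bCOD/d.
P_X = Y_obs·Q·(S₀ − S) = 0.1476 × 5412 = 798.9 kg VSS/d.
R_O = Q·ΔS − 1.42 P_X = 5412 − 1134 = 4278 kg O₂/d.

R_O ≈ 4280 kg O₂/d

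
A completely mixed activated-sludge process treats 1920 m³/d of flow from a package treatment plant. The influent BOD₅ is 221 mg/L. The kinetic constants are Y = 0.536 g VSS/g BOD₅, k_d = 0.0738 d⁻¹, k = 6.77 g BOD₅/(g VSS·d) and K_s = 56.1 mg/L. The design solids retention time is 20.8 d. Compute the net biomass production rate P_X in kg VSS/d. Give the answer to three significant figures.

P_X ≈ 88.9 kg VSS/d

From the Monod/SRT balance for a CMAS, S = K_s·(1+k_d θ_c)/[θ_c·(Y k − k_d) − 1] = 56.1 × (1 + 0.0738 × 20.8) / [20.8 × (0.536 × 6.77 − 0.0738) − 1] = 142.2 / 72.94 = 1.950 mg/L.
Y_obs = Y / (1 + k_d θ_c) = 0.536 / (1 + 0.0738 × 20.8) = 0.536 / 2.535 = 0.2114.
ΔS = 221 − 1.95 = 219.1 mg/L, so the substrate removal rate is 1920 × 219.1/1000 = 420.6 kg BOD₅/d.
Net biomass production P_X = Y_obs × Q·(S₀ − S) = 0.2114 × 420.6 = 88.93 kg VSS/d.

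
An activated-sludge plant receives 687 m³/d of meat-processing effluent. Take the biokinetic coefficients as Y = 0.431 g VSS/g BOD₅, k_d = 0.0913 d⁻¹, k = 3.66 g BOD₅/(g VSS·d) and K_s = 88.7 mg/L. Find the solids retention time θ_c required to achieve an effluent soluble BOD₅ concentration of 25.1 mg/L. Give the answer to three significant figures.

From 1/θ_c = Y·k·S/(K_s + S) − k_d: Y·k·S/(K_s+S) = 0.431 × 3.66 × 25.1 / (88.7 + 25.1) = 0.3479 d⁻¹.
θ_c = 1/(μ − k_d) = 1/(0.3479 − 0.0913) = 1/0.2566 = 3.897 d.

θ_c ≈ 3.90 d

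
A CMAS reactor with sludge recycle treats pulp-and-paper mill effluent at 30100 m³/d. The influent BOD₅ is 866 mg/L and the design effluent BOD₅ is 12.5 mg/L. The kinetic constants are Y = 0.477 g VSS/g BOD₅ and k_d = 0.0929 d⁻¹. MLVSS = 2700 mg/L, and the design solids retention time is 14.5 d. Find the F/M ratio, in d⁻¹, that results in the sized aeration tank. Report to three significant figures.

F/M ≈ 0.344 d⁻¹

Steady-state biomass mass balance: V·X·(1 + k_d·θ_c) = Y·Q·(S₀ − S)·θ_c, so V = 0.477 × 30100 × (866 − 12.5) × 14.5 / [2700 × (1 + 0.0929 × 14.5)] = 1.78×10^8 / 6337 = 28040 m³.
F/M = applied load / biomass = Q·S₀/(V·X) = 30100 × 866 / (28040 × 2700) = 0.3443 d⁻¹.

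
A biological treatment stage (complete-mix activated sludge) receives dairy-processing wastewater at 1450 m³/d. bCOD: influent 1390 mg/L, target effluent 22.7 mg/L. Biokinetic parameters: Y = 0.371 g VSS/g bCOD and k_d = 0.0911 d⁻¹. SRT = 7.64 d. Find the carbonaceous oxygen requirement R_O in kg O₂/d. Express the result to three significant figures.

R_O ≈ 1370 kg O₂/d

The observed yield is Y_obs = Y/(1 + k_d·θ_c) = 0.371 / (1 + 0.0911 × 7.64) = 0.371 / 1.696 = 0.2187 g VSS per g bCOD removed.
ΔS = 1390 − 22.7 = 1367 mg/L, so the substrate removal rate is 1450 × 1367/1000 = 1983 kg bCOD/d.
P_X = Y_obs·Q·(S₀ − S) = 0.2187 × 1983 = 433.7 kg VSS/d.
Carbonaceous O₂ demand = substrate oxidised − cell-mass equivalent = 1983 − 1.42 × 433.7 = 1367 kg O₂/d.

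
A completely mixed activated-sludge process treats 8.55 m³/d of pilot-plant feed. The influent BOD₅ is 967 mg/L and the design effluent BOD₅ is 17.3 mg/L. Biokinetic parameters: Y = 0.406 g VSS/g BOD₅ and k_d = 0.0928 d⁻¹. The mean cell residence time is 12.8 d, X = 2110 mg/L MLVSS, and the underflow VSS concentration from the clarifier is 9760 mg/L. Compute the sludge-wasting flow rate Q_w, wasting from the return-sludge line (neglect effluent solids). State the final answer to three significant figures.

Q_w ≈ 0.154 m³/d

Steady-state biomass mass balance: V·X·(1 + k_d·θ_c) = Y·Q·(S₀ − S)·θ_c, so V = 0.406 × 8.55 × (967 − 17.3) × 12.8 / [2110 × (1 + 0.0928 × 12.8)] = 4.22×10^4 / 4616 = 9.141 m³.
Q_w = (V·X)/(θ_c X_r) = 9.141 × 2110 / (12.8 × 9760) = 0.1544 m³/d.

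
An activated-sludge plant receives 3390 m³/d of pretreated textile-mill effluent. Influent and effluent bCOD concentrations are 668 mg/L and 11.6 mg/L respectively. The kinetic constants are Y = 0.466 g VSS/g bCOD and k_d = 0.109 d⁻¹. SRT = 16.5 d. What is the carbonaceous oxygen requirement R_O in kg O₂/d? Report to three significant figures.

R_O ≈ 1700 kg O₂/d

Correct the yield for decay: Y_obs = Y/(1 + k_d θ_c) = 0.466 / (1 + 0.109 × 16.5) = 0.466 / 2.798 = 0.1665.
ΔS = 668 − 11.6 = 656.4 mg/L, so the substrate removal rate is 3390 × 656.4/1000 = 2225 kg bCOD/d.
P_X = Y_obs·Q·(S₀ − S) = 0.1665 × 2225 = 370.5 kg VSS/d.
R_O = Q·(S₀ − S) − 1.42·P_X = 2225 − 1.42 × 370.5 = 1699 kg O₂/d.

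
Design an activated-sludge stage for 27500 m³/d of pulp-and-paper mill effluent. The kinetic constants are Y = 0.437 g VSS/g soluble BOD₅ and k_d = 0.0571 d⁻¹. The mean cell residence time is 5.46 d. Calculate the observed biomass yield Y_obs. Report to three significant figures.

Y_obs ≈ 0.333 g VSS/g soluble BOD₅

Correct the yield for decay: Y_obs = Y/(1 + k_d θ_c) = 0.437 / (1 + 0.0571 × 5.46) = 0.437 / 1.312 = 0.3331.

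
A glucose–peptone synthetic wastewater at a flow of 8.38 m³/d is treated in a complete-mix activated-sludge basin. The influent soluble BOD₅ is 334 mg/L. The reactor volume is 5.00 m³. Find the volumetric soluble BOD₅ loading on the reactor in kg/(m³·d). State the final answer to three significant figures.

L_v ≈ 0.560 kg soluble BOD₅/(m³·d)

Applied soluble BOD₅ load per unit volume = Q·S₀/V = (8.38 × 334/1000)/5.000 = 0.5598 kg soluble BOD₅·m⁻³·d⁻¹.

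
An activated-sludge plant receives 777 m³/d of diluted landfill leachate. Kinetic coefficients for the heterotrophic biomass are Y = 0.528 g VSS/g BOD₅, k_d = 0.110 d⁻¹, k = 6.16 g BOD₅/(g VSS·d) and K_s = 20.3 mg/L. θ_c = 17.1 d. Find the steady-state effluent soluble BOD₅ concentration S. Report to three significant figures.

S ≈ 1.11 mg/L

For a completely mixed reactor with recycle the Lawrence–McCarty relation gives S = K_s·(1 + k_d·θ_c) / [θ_c·(Y·k − k_d) − 1] = 20.3 × (1 + 0.110 × 17.1) / [17.1 × (0.528 × 6.16 − 0.110) − 1] = 58.48 / 52.74 = 1.109 mg/L.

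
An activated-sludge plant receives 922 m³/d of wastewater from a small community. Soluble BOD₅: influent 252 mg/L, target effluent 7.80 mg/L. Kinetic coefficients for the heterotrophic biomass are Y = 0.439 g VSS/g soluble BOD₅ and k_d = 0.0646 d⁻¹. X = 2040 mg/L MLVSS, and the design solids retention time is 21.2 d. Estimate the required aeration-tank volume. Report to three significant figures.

V ≈ 433 m³

From the SRT design equation V = Y Q (S₀−S) θ_c / [X (1 + k_d θ_c)] = 0.439 × 922 × (252 − 7.80) × 21.2 / [2040 × (1 + 0.0646 × 21.2)] = 2.1×10^6 / 4834 = 433.5 m³.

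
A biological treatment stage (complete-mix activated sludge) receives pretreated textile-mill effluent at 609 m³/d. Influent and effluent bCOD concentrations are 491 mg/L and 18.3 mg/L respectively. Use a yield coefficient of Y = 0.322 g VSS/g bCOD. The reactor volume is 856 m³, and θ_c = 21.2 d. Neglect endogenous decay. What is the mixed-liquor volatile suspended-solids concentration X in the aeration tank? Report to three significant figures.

From V·X = Y·Q·(S₀ − S)·θ_c (decay neglected): X = 0.322 × 609 × (491 − 18.3) × 21.2 / 856 = 2296 mg/L.

X ≈ 2300 mg/L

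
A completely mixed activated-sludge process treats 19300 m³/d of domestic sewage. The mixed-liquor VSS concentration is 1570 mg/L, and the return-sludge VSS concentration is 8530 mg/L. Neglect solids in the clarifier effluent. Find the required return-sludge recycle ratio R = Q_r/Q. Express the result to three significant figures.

R ≈ 0.226

Solids balance on the clarifier gives (1+R)X = R·X_r, so R = X/(X_r − X) = 1570 / (8530 − 1570) = 0.2256.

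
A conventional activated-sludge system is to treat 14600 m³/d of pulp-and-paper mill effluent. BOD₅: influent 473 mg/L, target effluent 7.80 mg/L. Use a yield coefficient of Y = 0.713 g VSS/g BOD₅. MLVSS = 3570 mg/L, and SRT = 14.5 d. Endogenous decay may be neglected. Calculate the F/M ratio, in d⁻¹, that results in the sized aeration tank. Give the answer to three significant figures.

V·X = Y·Q·ΔS·θ_c gives V = 0.713 × 14600 × (473 − 7.80) × 14.5 / 3570 = 19669 m³.
Food-to-microorganism ratio F/M = Q S₀ / (V X) = 14600 × 473 / (19669 × 3570) = 0.09835 d⁻¹.

F/M ≈ 0.0983 d⁻¹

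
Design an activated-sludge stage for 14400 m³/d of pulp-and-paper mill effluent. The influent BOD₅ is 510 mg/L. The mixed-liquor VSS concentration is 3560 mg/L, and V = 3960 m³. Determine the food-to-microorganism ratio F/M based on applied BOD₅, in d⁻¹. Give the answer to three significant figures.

F/M ≈ 0.521 d⁻¹

F/M = applied load / biomass = Q·S₀/(V·X) = 14400 × 510 / (3960 × 3560) = 0.5209 d⁻¹.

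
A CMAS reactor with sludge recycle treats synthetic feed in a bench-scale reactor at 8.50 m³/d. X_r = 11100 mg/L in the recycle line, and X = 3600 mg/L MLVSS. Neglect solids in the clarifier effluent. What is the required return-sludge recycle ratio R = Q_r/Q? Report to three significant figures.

R ≈ 0.480

R = Q_r/Q = X/(X_r − X) = 3600 / (11100 − 3600) = 0.4800.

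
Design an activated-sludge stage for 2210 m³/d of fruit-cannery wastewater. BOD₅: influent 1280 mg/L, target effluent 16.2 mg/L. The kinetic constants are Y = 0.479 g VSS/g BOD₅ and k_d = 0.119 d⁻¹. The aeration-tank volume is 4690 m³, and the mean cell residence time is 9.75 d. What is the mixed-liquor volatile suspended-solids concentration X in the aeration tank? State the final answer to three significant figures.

Solving the biomass balance for X: X = Y Q (S₀−S) θ_c / [V (1+k_d θ_c)] = 0.479 × 2210 × (1280 − 16.2) × 9.75 / [4690 × (1 + 0.119 × 9.75)] = 1287 mg/L.

X ≈ 1290 mg/L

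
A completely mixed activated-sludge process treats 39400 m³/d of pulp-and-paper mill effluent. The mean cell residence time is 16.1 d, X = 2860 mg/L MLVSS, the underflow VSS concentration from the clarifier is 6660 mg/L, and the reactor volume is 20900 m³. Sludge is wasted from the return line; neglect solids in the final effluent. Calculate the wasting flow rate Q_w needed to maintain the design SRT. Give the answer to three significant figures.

Q_w ≈ 557 m³/d

Wasting from the return line (neglecting effluent solids): Q_w = V·X / (θ_c·X_r) = 20900 × 2860 / (16.1 × 6660) = 557.5 m³/d.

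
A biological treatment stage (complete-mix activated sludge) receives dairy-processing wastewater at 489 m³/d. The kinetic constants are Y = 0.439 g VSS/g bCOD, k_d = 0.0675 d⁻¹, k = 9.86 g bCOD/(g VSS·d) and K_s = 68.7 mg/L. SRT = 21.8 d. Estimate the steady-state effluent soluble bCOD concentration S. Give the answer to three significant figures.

S ≈ 1.85 mg/L

From the Monod/SRT balance for a CMAS, S = K_s·(1+k_d θ_c)/[θ_c·(Y k − k_d) − 1] = 68.7 × (1 + 0.0675 × 21.8) / [21.8 × (0.439 × 9.86 − 0.0675) − 1] = 169.8 / 91.89 = 1.848 mg/L.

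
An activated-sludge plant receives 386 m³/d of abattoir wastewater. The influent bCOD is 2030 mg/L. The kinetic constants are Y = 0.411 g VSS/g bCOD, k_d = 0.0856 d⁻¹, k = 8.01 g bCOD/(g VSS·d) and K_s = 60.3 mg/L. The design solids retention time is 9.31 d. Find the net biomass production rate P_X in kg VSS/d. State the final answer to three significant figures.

P_X ≈ 179 kg VSS/d

For a completely mixed reactor with recycle the Lawrence–McCarty relation gives S = K_s·(1 + k_d·θ_c) / [θ_c·(Y·k − k_d) − 1] = 60.3 × (1 + 0.0856 × 9.31) / [9.31 × (0.411 × 8.01 − 0.0856) − 1] = 108.4 / 28.85 = 3.755 mg/L.
Y_obs = Y / (1 + k_d θ_c) = 0.411 / (1 + 0.0856 × 9.31) = 0.411 / 1.797 = 0.2287.
Mass of bCOD removed per day: Q(S₀ − S) = 386 × 2026 g/m³ = 782.1 kg/d.
Biomass produced: P_X = Y_obs·Q·ΔS = 0.2287 × 782.1 ≈ 178.9 kg VSS/d.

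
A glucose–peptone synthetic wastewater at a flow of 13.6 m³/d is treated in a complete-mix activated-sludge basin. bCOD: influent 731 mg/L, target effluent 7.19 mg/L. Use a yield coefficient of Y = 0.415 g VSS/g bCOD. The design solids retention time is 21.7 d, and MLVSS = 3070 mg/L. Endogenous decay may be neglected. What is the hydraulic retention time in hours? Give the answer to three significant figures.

With k_d = 0 the design equation reduces to V = Y Q (S₀−S) θ_c / X = 0.415 × 13.6 × (731 − 7.19) × 21.7 / 3070 = 28.88 m³.
HRT = V/Q = 28.88 m³ / 13.6 m³·d⁻¹ = 2.123 d × 24 = 50.96 h.

τ ≈ 51.0 h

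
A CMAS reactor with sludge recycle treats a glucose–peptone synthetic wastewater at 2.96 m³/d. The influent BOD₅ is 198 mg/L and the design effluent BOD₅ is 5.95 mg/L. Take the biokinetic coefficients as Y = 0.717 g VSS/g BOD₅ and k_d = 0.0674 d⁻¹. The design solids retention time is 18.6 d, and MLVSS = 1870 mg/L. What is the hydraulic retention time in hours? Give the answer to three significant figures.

Rearranging the biomass balance for a CMAS with decay, V = Y·Q·ΔS·θ_c / [X·(1+k_d θ_c)] = 0.717 × 2.96 × (198 − 5.95) × 18.6 / [1870 × (1 + 0.0674 × 18.6)] = 7.58×10^3 / 4214 = 1.799 m³.
Hydraulic retention time τ = V/Q = 1.799 / 2.96 = 0.6077 d = 14.59 h.

τ ≈ 14.6 h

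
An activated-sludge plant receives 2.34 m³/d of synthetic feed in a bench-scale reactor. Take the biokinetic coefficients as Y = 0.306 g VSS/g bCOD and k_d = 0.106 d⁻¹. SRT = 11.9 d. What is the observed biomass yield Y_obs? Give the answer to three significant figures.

Observed yield with endogenous decay: Y_obs = Y / (1 + k_d·θ_c) = 0.306 / (1 + 0.106 × 11.9) = 0.306 / 2.261 = 0.1353 g VSS/g bCOD.

Y_obs ≈ 0.135 g VSS/g bCOD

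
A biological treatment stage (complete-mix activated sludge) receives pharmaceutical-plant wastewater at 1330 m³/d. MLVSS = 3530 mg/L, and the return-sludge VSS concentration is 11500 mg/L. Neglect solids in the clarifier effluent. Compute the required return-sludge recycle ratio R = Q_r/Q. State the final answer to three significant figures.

Mass balance around the secondary clarifier (neglecting effluent solids): R = X / (X_r − X) = 3530 / (11500 − 3530) = 0.4429.

R ≈ 0.443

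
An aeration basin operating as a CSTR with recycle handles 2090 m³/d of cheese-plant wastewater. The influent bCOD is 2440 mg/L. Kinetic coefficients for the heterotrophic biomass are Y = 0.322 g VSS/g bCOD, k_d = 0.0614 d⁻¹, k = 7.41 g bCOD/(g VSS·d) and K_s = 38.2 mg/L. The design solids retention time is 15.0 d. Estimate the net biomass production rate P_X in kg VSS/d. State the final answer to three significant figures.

P_X ≈ 854 kg VSS/d

For a completely mixed reactor with recycle the Lawrence–McCarty relation gives S = K_s·(1 + k_d·θ_c) / [θ_c·(Y·k − k_d) − 1] = 38.2 × (1 + 0.0614 × 15.0) / [15.0 × (0.322 × 7.41 − 0.0614) − 1] = 73.38 / 33.87 = 2.167 mg/L.
The observed yield is Y_obs = Y/(1 + k_d·θ_c) = 0.322 / (1 + 0.0614 × 15.0) = 0.322 / 1.921 = 0.1676 g VSS per g bCOD removed.
Substrate removed = Q·(S₀ − S) = 2090 m³/d × (2440 − 2.17) g/m³ = 5.1×10^6 g/d = 5095 kg/d.
So the net sludge growth is P_X = 0.1676 × 5095 = 854.0 kg VSS/d.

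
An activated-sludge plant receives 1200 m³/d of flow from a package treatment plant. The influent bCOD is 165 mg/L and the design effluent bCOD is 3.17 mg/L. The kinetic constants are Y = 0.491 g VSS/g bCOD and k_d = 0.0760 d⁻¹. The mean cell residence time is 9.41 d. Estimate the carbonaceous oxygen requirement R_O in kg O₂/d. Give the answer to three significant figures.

Y_obs = Y / (1 + k_d θ_c) = 0.491 / (1 + 0.0760 × 9.41) = 0.491 / 1.715 = 0.2863.
Substrate removed = Q·(S₀ − S) = 1200 m³/d × (165 − 3.17) g/m³ = 1.94×10^5 g/d = 194.2 kg/d.
P_X = Y_obs·Q·(S₀ − S) = 0.2863 × 194.2 = 55.59 kg VSS/d.
R_O = Q·ΔS − 1.42 P_X = 194.2 − 78.94 = 115.3 kg O₂/d.

R_O ≈ 115 kg O₂/d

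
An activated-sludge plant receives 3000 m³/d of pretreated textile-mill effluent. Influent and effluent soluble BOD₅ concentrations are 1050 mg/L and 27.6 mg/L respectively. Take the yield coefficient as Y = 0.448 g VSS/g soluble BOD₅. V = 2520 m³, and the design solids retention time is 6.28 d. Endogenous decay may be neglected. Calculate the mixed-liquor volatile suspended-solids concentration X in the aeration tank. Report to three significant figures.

From V·X = Y·Q·(S₀ − S)·θ_c (decay neglected): X = 0.448 × 3000 × (1050 − 27.6) × 6.28 / 2520 = 3424 mg/L.

X ≈ 3420 mg/L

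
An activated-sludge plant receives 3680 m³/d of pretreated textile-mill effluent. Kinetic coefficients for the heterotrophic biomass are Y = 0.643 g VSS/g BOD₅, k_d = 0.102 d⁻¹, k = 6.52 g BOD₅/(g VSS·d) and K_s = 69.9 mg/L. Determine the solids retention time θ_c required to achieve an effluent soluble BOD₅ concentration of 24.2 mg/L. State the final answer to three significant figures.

θ_c ≈ 1.02 d

Specific growth rate at S = 24.2 mg/L: μ = YkS/(K_s+S) = 0.643·6.52·24.2/(69.9+24.2) = 1.078 d⁻¹.
θ_c = 1/(μ − k_d) = 1/(1.078 − 0.102) = 1/0.9762 = 1.024 d.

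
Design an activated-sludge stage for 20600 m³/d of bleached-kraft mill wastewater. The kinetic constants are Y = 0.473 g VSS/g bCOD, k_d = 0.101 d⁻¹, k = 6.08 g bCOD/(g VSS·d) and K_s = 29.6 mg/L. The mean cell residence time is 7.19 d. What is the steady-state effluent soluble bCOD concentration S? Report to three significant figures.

S ≈ 2.70 mg/L

Effluent substrate depends only on kinetics and SRT: S = K_s(1 + k_d θ_c) / [θ_c(Yk − k_d) − 1] = 29.6 × (1 + 0.101 × 7.19) / [7.19 × (0.473 × 6.08 − 0.101) − 1] = 51.10 / 18.95 = 2.696 mg/L.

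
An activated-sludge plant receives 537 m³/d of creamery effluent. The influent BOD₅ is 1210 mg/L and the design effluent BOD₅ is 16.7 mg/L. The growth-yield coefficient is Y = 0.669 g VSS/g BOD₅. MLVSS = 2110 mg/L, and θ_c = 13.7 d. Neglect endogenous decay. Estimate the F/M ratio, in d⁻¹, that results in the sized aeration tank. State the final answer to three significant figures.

V·X = Y·Q·ΔS·θ_c gives V = 0.669 × 537 × (1210 − 16.7) × 13.7 / 2110 = 2783 m³.
Food-to-microorganism ratio F/M = Q S₀ / (V X) = 537 × 1210 / (2783 × 2110) = 0.1106 d⁻¹.

F/M ≈ 0.111 d⁻¹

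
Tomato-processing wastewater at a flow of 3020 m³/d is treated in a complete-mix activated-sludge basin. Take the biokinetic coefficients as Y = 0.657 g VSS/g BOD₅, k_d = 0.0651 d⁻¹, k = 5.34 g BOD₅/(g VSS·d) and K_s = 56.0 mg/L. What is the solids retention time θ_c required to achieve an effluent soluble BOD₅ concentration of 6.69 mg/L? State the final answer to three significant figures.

θ_c ≈ 3.23 d

Specific growth rate at S = 6.69 mg/L: μ = YkS/(K_s+S) = 0.657·5.34·6.69/(56.0+6.69) = 0.3744 d⁻¹.
1/θ_c = 0.3744 − 0.0651 = 0.3093 d⁻¹, so θ_c = 3.233 d.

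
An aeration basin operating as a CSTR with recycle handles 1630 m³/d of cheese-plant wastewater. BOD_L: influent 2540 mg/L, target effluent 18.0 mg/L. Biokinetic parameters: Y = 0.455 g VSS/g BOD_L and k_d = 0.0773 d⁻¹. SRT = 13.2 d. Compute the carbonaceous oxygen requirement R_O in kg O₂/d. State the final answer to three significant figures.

The observed yield is Y_obs = Y/(1 + k_d·θ_c) = 0.455 / (1 + 0.0773 × 13.2) = 0.455 / 2.020 = 0.2252 g VSS per g BOD_L removed.
Mass of BOD_L removed per day: Q(S₀ − S) = 1630 × 2522 g/m³ = 4111 kg/d.
Net sludge production P_X = 0.2252 × 4111 = 925.8 kg VSS/d.
R_O = Q·ΔS − 1.42 P_X = 4111 − 1315 = 2796 kg O₂/d.

R_O ≈ 2800 kg O₂/d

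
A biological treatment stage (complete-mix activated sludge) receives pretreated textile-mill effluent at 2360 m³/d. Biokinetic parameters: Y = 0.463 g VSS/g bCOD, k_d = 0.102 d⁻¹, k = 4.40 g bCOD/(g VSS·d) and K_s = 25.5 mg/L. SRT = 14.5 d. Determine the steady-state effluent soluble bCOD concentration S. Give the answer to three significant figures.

Effluent substrate depends only on kinetics and SRT: S = K_s(1 + k_d θ_c) / [θ_c(Yk − k_d) − 1] = 25.5 × (1 + 0.102 × 14.5) / [14.5 × (0.463 × 4.40 − 0.102) − 1] = 63.21 / 27.06 = 2.336 mg/L.

S ≈ 2.34 mg/L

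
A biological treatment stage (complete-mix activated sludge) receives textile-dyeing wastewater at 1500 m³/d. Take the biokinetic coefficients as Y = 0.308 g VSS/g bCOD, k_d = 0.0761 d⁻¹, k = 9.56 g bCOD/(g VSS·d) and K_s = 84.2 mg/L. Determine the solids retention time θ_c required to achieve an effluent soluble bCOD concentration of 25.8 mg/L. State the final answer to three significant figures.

Specific growth rate at S = 25.8 mg/L: μ = YkS/(K_s+S) = 0.308·9.56·25.8/(84.2+25.8) = 0.6906 d⁻¹.
θ_c = 1/(μ − k_d) = 1/(0.6906 − 0.0761) = 1/0.6145 = 1.627 d.

θ_c ≈ 1.63 d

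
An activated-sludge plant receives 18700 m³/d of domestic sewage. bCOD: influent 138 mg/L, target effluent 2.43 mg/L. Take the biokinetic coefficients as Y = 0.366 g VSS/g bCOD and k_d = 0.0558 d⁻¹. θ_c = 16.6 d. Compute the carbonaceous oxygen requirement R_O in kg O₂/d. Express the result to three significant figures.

R_O ≈ 1850 kg O₂/d

Correct the yield for decay: Y_obs = Y/(1 + k_d θ_c) = 0.366 / (1 + 0.0558 × 16.6) = 0.366 / 1.926 = 0.1900.
Mass of bCOD removed per day: Q(S₀ − S) = 18700 × 135.6 g/m³ = 2535 kg/d.
Net sludge production P_X = 0.1900 × 2535 = 481.7 kg VSS/d.
R_O = Q·ΔS − 1.42 P_X = 2535 − 684.0 = 1851 kg O₂/d.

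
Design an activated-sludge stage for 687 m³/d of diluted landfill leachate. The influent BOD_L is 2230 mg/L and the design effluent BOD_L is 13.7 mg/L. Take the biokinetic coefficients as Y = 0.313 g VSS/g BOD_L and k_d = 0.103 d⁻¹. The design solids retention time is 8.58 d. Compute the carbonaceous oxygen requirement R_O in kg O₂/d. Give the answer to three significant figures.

R_O ≈ 1160 kg O₂/d

Y_obs = Y / (1 + k_d θ_c) = 0.313 / (1 + 0.103 × 8.58) = 0.313 / 1.884 = 0.1662.
Substrate removed = Q·(S₀ − S) = 687 m³/d × (2230 − 13.7) g/m³ = 1.52×10^6 g/d = 1523 kg/d.
Biomass synthesised: P_X = Y_obs × 1523 = 253.0 kg VSS/d.
R_O = Q·ΔS − 1.42 P_X = 1523 − 359.3 = 1163 kg O₂/d.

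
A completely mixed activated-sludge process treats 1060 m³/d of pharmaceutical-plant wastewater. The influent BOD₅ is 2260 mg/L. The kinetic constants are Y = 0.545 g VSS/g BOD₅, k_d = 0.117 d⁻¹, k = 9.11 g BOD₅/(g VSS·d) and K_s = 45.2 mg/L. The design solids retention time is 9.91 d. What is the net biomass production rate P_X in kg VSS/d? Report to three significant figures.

P_X ≈ 604 kg VSS/d

Effluent substrate depends only on kinetics and SRT: S = K_s(1 + k_d θ_c) / [θ_c(Yk − k_d) − 1] = 45.2 × (1 + 0.117 × 9.91) / [9.91 × (0.545 × 9.11 − 0.117) − 1] = 97.61 / 47.04 = 2.075 mg/L.
Observed yield with endogenous decay: Y_obs = Y / (1 + k_d·θ_c) = 0.545 / (1 + 0.117 × 9.91) = 0.545 / 2.159 = 0.2524 g VSS/g BOD₅.
Substrate removed = Q·(S₀ − S) = 1060 m³/d × (2260 − 2.07) g/m³ = 2.39×10^6 g/d = 2393 kg/d.
Net biomass production P_X = Y_obs × Q·(S₀ − S) = 0.2524 × 2393 = 604.0 kg VSS/d.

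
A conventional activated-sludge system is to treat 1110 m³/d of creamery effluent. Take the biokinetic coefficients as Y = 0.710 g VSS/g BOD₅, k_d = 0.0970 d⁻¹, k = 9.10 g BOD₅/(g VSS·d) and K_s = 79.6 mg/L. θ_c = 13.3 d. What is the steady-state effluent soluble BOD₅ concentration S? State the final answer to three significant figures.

S ≈ 2.18 mg/L

For a completely mixed reactor with recycle the Lawrence–McCarty relation gives S = K_s·(1 + k_d·θ_c) / [θ_c·(Y·k − k_d) − 1] = 79.6 × (1 + 0.0970 × 13.3) / [13.3 × (0.710 × 9.10 − 0.0970) − 1] = 182.3 / 83.64 = 2.179 mg/L.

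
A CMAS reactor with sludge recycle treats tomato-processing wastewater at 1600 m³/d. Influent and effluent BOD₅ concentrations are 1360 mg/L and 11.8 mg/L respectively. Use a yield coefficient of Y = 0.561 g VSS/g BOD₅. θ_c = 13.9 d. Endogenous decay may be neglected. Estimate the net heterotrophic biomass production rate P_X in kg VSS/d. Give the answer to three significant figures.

P_X ≈ 1210 kg VSS/d

No decay correction is needed, so Y_obs = Y = 0.561.
Mass of BOD₅ removed per day: Q(S₀ − S) = 1600 × 1348 g/m³ = 2157 kg/d.
P_X = Y_obs · Q(S₀ − S) = 0.5610 × 2157 = 1210 kg VSS/d.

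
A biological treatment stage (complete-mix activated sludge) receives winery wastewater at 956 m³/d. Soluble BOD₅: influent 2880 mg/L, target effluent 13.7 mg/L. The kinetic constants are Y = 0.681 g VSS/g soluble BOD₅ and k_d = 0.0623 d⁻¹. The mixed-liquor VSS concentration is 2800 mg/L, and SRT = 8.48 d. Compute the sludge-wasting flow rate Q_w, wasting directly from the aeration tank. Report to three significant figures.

Steady-state biomass mass balance: V·X·(1 + k_d·θ_c) = Y·Q·(S₀ − S)·θ_c, so V = 0.681 × 956 × (2880 − 13.7) × 8.48 / [2800 × (1 + 0.0623 × 8.48)] = 1.58×10^7 / 4279 = 3698 m³.
For wasting at MLVSS concentration, Q_w = V/θ_c = 3698/8.48 = 436.1 m³/d.

Q_w ≈ 436 m³/d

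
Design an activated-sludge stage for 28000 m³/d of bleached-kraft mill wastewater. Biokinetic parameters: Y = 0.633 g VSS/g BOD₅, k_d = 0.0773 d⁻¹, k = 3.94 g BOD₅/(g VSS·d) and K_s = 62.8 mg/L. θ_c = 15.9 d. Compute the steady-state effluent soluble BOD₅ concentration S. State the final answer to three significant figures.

S ≈ 3.74 mg/L

From the Monod/SRT balance for a CMAS, S = K_s·(1+k_d θ_c)/[θ_c·(Y k − k_d) − 1] = 62.8 × (1 + 0.0773 × 15.9) / [15.9 × (0.633 × 3.94 − 0.0773) − 1] = 140.0 / 37.43 = 3.740 mg/L.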